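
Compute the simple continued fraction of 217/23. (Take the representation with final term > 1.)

217 = 9×23 + 10
23 = 2×10 + 3
10 = 3×3 + 1
3 = 3×1 + 0  (stop)
So 217/23 = [9; 2, 3, 3].

[9; 2, 3, 3]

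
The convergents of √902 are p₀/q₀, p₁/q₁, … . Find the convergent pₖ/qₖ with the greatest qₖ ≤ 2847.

54090/1801

√902 = [30; 30, 60, …] (period length 2).
Convergents:
  p_0/q_0 = 30/1
  p_1/q_1 = 901/30
  p_2/q_2 = 54090/1801
  p_3/q_3 = 1623601/54060
q_2 = 1801 ≤ 2847 < 54060 = q_3, so the answer is 54090/1801.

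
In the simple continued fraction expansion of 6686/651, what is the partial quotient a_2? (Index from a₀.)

6686 = 10·651 + 176   →  a_0 = 10
651 = 3·176 + 123   →  a_1 = 3
176 = 1·123 + 53   →  a_2 = 1

1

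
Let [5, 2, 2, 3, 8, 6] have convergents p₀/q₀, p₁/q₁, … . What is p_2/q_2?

27/5

Using pₖ = aₖpₖ₋₁ + pₖ₋₂, qₖ = aₖqₖ₋₁ + qₖ₋₂ (with p₋₁=1, p₋₂=0, q₋₁=0, q₋₂=1):
  k=0: a=5, p=5, q=1
  k=1: a=2, p=11, q=2
  k=2: a=2, p=27, q=5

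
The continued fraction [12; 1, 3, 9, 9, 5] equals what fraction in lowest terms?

Fold from the inside: start with 5/1.
  9 + 1/5 = 46/5
  9 + 5/46 = 419/46
  3 + 46/419 = 1303/419
  1 + 419/1303 = 1722/1303
  12 + 1303/1722 = 21967/1722

21967/1722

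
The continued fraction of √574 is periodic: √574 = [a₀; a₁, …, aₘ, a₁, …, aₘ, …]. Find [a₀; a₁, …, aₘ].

a₀ = ⌊√574⌋ = 23.
With m₀=0, d₀=1 and mₖ₊₁ = dₖaₖ − mₖ, dₖ₊₁ = (n − mₖ₊₁²)/dₖ, aₖ₊₁ = ⌊(a₀+mₖ₊₁)/dₖ₊₁⌋:
  k=1: m=23, d=45, a=1
  k=2: m=22, d=2, a=22
  k=3: m=22, d=45, a=1
  k=4: m=23, d=1, a=46
d=1 and a=2a₀=46 at k=4, so the next step gives (m, d) = (23, 45) again — its k=1 value — and the period has length 4.

[23; 1, 22, 1, 46]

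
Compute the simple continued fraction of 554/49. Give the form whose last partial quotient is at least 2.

554 = 11·49 + 15
49 = 3·15 + 4
15 = 3·4 + 3
4 = 1·3 + 1
3 = 3·1 + 0  (stop)
So 554/49 = [11; 3, 3, 1, 3].

[11; 3, 3, 1, 3]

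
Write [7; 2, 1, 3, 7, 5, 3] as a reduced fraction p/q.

9667/1313

Using pₖ = aₖpₖ₋₁ + pₖ₋₂ and qₖ = aₖqₖ₋₁ + qₖ₋₂:
  k=0: a=7, p=7, q=1
  k=1: a=2, p=15, q=2
  k=2: a=1, p=22, q=3
  k=3: a=3, p=81, q=11
  k=4: a=7, p=589, q=80
  k=5: a=5, p=3026, q=411
  k=6: a=3, p=9667, q=1313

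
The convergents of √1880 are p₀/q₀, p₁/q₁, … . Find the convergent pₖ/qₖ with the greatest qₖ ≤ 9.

√1880 = [43; 2, 1, 3, 1, 2, 86, …] (period length 6).
Convergents:
  p_0/q_0 = 43/1
  p_1/q_1 = 87/2
  p_2/q_2 = 130/3
  p_3/q_3 = 477/11
q_2 = 3 ≤ 9 < 11 = q_3, so the answer is 130/3.

130/3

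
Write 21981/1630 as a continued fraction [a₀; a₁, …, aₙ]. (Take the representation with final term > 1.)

21981 = 13×1630 + 791
1630 = 2×791 + 48
791 = 16×48 + 23
48 = 2×23 + 2
23 = 11×2 + 1
2 = 2×1 + 0  (stop)
So 21981/1630 = [13; 2, 16, 2, 11, 2].

[13; 2, 16, 2, 11, 2]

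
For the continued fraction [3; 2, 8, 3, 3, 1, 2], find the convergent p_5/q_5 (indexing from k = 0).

795/229

Using pₖ = aₖpₖ₋₁ + pₖ₋₂, qₖ = aₖqₖ₋₁ + qₖ₋₂ (with p₋₁=1, p₋₂=0, q₋₁=0, q₋₂=1):
  k=0: a=3, p=3, q=1
  k=1: a=2, p=7, q=2
  k=2: a=8, p=59, q=17
  k=3: a=3, p=184, q=53
  k=4: a=3, p=611, q=176
  k=5: a=1, p=795, q=229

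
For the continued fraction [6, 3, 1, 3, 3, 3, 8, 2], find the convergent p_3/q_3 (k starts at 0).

94/15

Using pₖ = aₖpₖ₋₁ + pₖ₋₂, qₖ = aₖqₖ₋₁ + qₖ₋₂ (with p₋₁=1, p₋₂=0, q₋₁=0, q₋₂=1):
  k=0: a=6, p=6, q=1
  k=1: a=3, p=19, q=3
  k=2: a=1, p=25, q=4
  k=3: a=3, p=94, q=15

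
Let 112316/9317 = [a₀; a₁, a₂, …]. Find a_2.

5

112316 = 12·9317 + 512   →  a_0 = 12
9317 = 18·512 + 101   →  a_1 = 18
512 = 5·101 + 7   →  a_2 = 5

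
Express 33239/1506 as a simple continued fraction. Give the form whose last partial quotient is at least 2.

[22; 14, 13, 2, 1, 2]

33239 = 22*1506 + 107
1506 = 14*107 + 8
107 = 13*8 + 3
8 = 2*3 + 2
3 = 1*2 + 1
2 = 2*1 + 0  (stop)
So 33239/1506 = [22; 14, 13, 2, 1, 2].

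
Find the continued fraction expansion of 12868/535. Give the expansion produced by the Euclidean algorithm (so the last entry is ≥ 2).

12868 = 24·535 + 28
535 = 19·28 + 3
28 = 9·3 + 1
3 = 3·1 + 0  (stop)
So 12868/535 = [24; 19, 9, 3].

[24; 19, 9, 3]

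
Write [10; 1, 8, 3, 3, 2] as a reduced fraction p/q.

2331/214

Using pₖ = aₖpₖ₋₁ + pₖ₋₂ and qₖ = aₖqₖ₋₁ + qₖ₋₂:
  k=0: a=10, p=10, q=1
  k=1: a=1, p=11, q=1
  k=2: a=8, p=98, q=9
  k=3: a=3, p=305, q=28
  k=4: a=3, p=1013, q=93
  k=5: a=2, p=2331, q=214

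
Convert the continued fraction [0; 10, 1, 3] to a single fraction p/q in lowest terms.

4/43

Using pₖ = aₖpₖ₋₁ + pₖ₋₂ and qₖ = aₖqₖ₋₁ + qₖ₋₂:
  k=0: a=0, p=0, q=1
  k=1: a=10, p=1, q=10
  k=2: a=1, p=1, q=11
  k=3: a=3, p=4, q=43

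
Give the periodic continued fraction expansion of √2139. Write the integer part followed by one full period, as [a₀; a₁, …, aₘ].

[46; 4, 92]

a₀ = ⌊√2139⌋ = 46.
With m₀=0, d₀=1 and mₖ₊₁ = dₖaₖ − mₖ, dₖ₊₁ = (n − mₖ₊₁²)/dₖ, aₖ₊₁ = ⌊(a₀+mₖ₊₁)/dₖ₊₁⌋:
  k=1: m=46, d=23, a=4
  k=2: m=46, d=1, a=92
d=1 and a=2a₀=92 at k=2, so the next step gives (m, d) = (46, 23) again — its k=1 value — and the period has length 2.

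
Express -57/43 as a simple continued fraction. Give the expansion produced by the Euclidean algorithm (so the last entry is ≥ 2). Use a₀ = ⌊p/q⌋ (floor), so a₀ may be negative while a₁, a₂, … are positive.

-57 = -2·43 + 29
43 = 1·29 + 14
29 = 2·14 + 1
14 = 14·1 + 0  (stop)
So -57/43 = [-2; 1, 2, 14].

[-2; 1, 2, 14]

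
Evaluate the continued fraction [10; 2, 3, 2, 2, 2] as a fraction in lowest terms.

Fold from the inside: start with 2/1.
  2 + 1/2 = 5/2
  2 + 2/5 = 12/5
  3 + 5/12 = 41/12
  2 + 12/41 = 94/41
  10 + 41/94 = 981/94

981/94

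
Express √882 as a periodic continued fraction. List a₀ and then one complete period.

a₀ = ⌊√882⌋ = 29.
With m₀=0, d₀=1 and mₖ₊₁ = dₖaₖ − mₖ, dₖ₊₁ = (n − mₖ₊₁²)/dₖ, aₖ₊₁ = ⌊(a₀+mₖ₊₁)/dₖ₊₁⌋:
  k=1: m=29, d=41, a=1
  k=2: m=12, d=18, a=2
  k=3: m=24, d=17, a=3
  k=4: m=27, d=9, a=6
  k=5: m=27, d=17, a=3
  k=6: m=24, d=18, a=2
  k=7: m=12, d=41, a=1
  k=8: m=29, d=1, a=58
d=1 and a=2a₀=58 at k=8, so the next step gives (m, d) = (29, 41) again — its k=1 value — and the period has length 8.

[29; 1, 2, 3, 6, 3, 2, 1, 58]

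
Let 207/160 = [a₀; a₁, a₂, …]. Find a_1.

207 = 1·160 + 47   →  a_0 = 1
160 = 3·47 + 19   →  a_1 = 3

3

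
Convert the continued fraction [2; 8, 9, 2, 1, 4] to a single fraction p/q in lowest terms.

2255/1062

Fold from the inside: start with 4/1.
  1 + 1/4 = 5/4
  2 + 4/5 = 14/5
  9 + 5/14 = 131/14
  8 + 14/131 = 1062/131
  2 + 131/1062 = 2255/1062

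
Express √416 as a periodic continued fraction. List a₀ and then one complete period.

a₀ = ⌊√416⌋ = 20.

[20; 2, 1, 1, 9, 1, 1, 2, 40]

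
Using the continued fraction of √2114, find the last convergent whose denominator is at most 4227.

192419/4185

√2114 = [45; 1, 44, 1, 90, …] (period length 4).
Convergents:
  p_0/q_0 = 45/1
  p_1/q_1 = 46/1
  p_2/q_2 = 2069/45
  p_3/q_3 = 2115/46
  p_4/q_4 = 192419/4185
  p_5/q_5 = 194534/4231
q_4 = 4185 ≤ 4227 < 4231 = q_5, so the answer is 192419/4185.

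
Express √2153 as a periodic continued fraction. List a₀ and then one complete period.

a₀ = ⌊√2153⌋ = 46.
With m₀=0, d₀=1 and mₖ₊₁ = dₖaₖ − mₖ, dₖ₊₁ = (n − mₖ₊₁²)/dₖ, aₖ₊₁ = ⌊(a₀+mₖ₊₁)/dₖ₊₁⌋:
  k=1: m=46, d=37, a=2
  k=2: m=28, d=37, a=2
  k=3: m=46, d=1, a=92
d=1 and a=2a₀=92 at k=3, so the next step gives (m, d) = (46, 37) again — its k=1 value — and the period has length 3.

[46; 2, 2, 92]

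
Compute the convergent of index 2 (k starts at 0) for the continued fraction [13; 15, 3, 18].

601/46

Using pₖ = aₖpₖ₋₁ + pₖ₋₂, qₖ = aₖqₖ₋₁ + qₖ₋₂ (with p₋₁=1, p₋₂=0, q₋₁=0, q₋₂=1):
  k=0: a=13, p=13, q=1
  k=1: a=15, p=196, q=15
  k=2: a=3, p=601, q=46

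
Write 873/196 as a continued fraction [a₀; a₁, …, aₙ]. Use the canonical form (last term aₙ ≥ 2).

873 = 4*196 + 89
196 = 2*89 + 18
89 = 4*18 + 17
18 = 1*17 + 1
17 = 17*1 + 0  (stop)
So 873/196 = [4; 2, 4, 1, 17].

[4; 2, 4, 1, 17]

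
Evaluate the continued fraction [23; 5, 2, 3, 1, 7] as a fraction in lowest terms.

8833/381

Using pₖ = aₖpₖ₋₁ + pₖ₋₂ and qₖ = aₖqₖ₋₁ + qₖ₋₂:
  k=0: a=23, p=23, q=1
  k=1: a=5, p=116, q=5
  k=2: a=2, p=255, q=11
  k=3: a=3, p=881, q=38
  k=4: a=1, p=1136, q=49
  k=5: a=7, p=8833, q=381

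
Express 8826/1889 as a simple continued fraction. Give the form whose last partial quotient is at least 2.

[4; 1, 2, 19, 2, 1, 10]

8826 = 4*1889 + 1270
1889 = 1*1270 + 619
1270 = 2*619 + 32
619 = 19*32 + 11
32 = 2*11 + 10
11 = 1*10 + 1
10 = 10*1 + 0  (stop)
So 8826/1889 = [4; 1, 2, 19, 2, 1, 10].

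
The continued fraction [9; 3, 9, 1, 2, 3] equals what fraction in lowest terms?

2806/301

Using pₖ = aₖpₖ₋₁ + pₖ₋₂ and qₖ = aₖqₖ₋₁ + qₖ₋₂:
  k=0: a=9, p=9, q=1
  k=1: a=3, p=28, q=3
  k=2: a=9, p=261, q=28
  k=3: a=1, p=289, q=31
  k=4: a=2, p=839, q=90
  k=5: a=3, p=2806, q=301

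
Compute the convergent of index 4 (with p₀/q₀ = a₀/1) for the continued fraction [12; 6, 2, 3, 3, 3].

1799/148

Using pₖ = aₖpₖ₋₁ + pₖ₋₂, qₖ = aₖqₖ₋₁ + qₖ₋₂ (with p₋₁=1, p₋₂=0, q₋₁=0, q₋₂=1):
  k=0: a=12, p=12, q=1
  k=1: a=6, p=73, q=6
  k=2: a=2, p=158, q=13
  k=3: a=3, p=547, q=45
  k=4: a=3, p=1799, q=148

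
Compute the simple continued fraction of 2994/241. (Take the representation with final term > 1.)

2994 = 12×241 + 102
241 = 2×102 + 37
102 = 2×37 + 28
37 = 1×28 + 9
28 = 3×9 + 1
9 = 9×1 + 0  (stop)
So 2994/241 = [12; 2, 2, 1, 3, 9].

[12; 2, 2, 1, 3, 9]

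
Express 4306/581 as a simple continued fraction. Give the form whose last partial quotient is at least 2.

4306 = 7·581 + 239
581 = 2·239 + 103
239 = 2·103 + 33
103 = 3·33 + 4
33 = 8·4 + 1
4 = 4·1 + 0  (stop)
So 4306/581 = [7; 2, 2, 3, 8, 4].

[7; 2, 2, 3, 8, 4]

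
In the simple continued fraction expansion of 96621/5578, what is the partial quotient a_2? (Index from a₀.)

9

96621 = 17·5578 + 1795   →  a_0 = 17
5578 = 3·1795 + 193   →  a_1 = 3
1795 = 9·193 + 58   →  a_2 = 9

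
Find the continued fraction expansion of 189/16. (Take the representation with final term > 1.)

189 = 11*16 + 13
16 = 1*13 + 3
13 = 4*3 + 1
3 = 3*1 + 0  (stop)
So 189/16 = [11; 1, 4, 3].

[11; 1, 4, 3]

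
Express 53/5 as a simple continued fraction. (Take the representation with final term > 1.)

53 = 10·5 + 3
5 = 1·3 + 2
3 = 1·2 + 1
2 = 2·1 + 0  (stop)
So 53/5 = [10; 1, 1, 2].

[10; 1, 1, 2]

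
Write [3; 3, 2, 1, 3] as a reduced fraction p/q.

122/37

Fold from the inside: start with 3/1.
  1 + 1/3 = 4/3
  2 + 3/4 = 11/4
  3 + 4/11 = 37/11
  3 + 11/37 = 122/37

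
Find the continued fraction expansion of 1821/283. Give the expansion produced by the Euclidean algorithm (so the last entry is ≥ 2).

[6; 2, 3, 3, 12]

1821 = 6×283 + 123
283 = 2×123 + 37
123 = 3×37 + 12
37 = 3×12 + 1
12 = 12×1 + 0  (stop)
So 1821/283 = [6; 2, 3, 3, 12].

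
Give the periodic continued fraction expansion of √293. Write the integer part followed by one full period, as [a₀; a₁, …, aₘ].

[17; 8, 1, 1, 8, 34]

a₀ = ⌊√293⌋ = 17.
With m₀=0, d₀=1 and mₖ₊₁ = dₖaₖ − mₖ, dₖ₊₁ = (n − mₖ₊₁²)/dₖ, aₖ₊₁ = ⌊(a₀+mₖ₊₁)/dₖ₊₁⌋:
  k=1: m=17, d=4, a=8
  k=2: m=15, d=17, a=1
  k=3: m=2, d=17, a=1
  k=4: m=15, d=4, a=8
  k=5: m=17, d=1, a=34
d=1 and a=2a₀=34 at k=5, so the next step gives (m, d) = (17, 4) again — its k=1 value — and the period has length 5.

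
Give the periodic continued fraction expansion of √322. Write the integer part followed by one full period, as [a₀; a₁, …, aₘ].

a₀ = ⌊√322⌋ = 17.
With m₀=0, d₀=1 and mₖ₊₁ = dₖaₖ − mₖ, dₖ₊₁ = (n − mₖ₊₁²)/dₖ, aₖ₊₁ = ⌊(a₀+mₖ₊₁)/dₖ₊₁⌋:
  k=1: m=17, d=33, a=1
  k=2: m=16, d=2, a=16
  k=3: m=16, d=33, a=1
  k=4: m=17, d=1, a=34
d=1 and a=2a₀=34 at k=4, so the next step gives (m, d) = (17, 33) again — its k=1 value — and the period has length 4.

[17; 1, 16, 1, 34]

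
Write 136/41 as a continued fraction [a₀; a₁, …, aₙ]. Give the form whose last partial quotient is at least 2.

[3; 3, 6, 2]

136 = 3·41 + 13
41 = 3·13 + 2
13 = 6·2 + 1
2 = 2·1 + 0  (stop)
So 136/41 = [3; 3, 6, 2].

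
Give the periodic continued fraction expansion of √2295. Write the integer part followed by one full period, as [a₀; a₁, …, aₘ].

a₀ = ⌊√2295⌋ = 47.
With m₀=0, d₀=1 and mₖ₊₁ = dₖaₖ − mₖ, dₖ₊₁ = (n − mₖ₊₁²)/dₖ, aₖ₊₁ = ⌊(a₀+mₖ₊₁)/dₖ₊₁⌋:
  k=1: m=47, d=86, a=1
  k=2: m=39, d=9, a=9
  k=3: m=42, d=59, a=1
  k=4: m=17, d=34, a=1
  k=5: m=17, d=59, a=1
  k=6: m=42, d=9, a=9
  k=7: m=39, d=86, a=1
  k=8: m=47, d=1, a=94
d=1 and a=2a₀=94 at k=8, so the next step gives (m, d) = (47, 86) again — its k=1 value — and the period has length 8.

[47; 1, 9, 1, 1, 1, 9, 1, 94]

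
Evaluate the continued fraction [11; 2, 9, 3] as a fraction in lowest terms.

677/59

Fold from the inside: start with 3/1.
  9 + 1/3 = 28/3
  2 + 3/28 = 59/28
  11 + 28/59 = 677/59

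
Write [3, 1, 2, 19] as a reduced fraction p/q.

Using pₖ = aₖpₖ₋₁ + pₖ₋₂ and qₖ = aₖqₖ₋₁ + qₖ₋₂:
  k=0: a=3, p=3, q=1
  k=1: a=1, p=4, q=1
  k=2: a=2, p=11, q=3
  k=3: a=19, p=213, q=58

213/58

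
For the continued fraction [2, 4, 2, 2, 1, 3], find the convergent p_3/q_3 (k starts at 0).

Using pₖ = aₖpₖ₋₁ + pₖ₋₂, qₖ = aₖqₖ₋₁ + qₖ₋₂ (with p₋₁=1, p₋₂=0, q₋₁=0, q₋₂=1):
  k=0: a=2, p=2, q=1
  k=1: a=4, p=9, q=4
  k=2: a=2, p=20, q=9
  k=3: a=2, p=49, q=22

49/22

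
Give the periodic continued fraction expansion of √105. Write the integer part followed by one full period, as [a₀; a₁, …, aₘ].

[10; 4, 20]

a₀ = ⌊√105⌋ = 10.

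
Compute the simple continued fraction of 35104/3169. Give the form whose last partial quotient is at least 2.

35104 = 11*3169 + 245
3169 = 12*245 + 229
245 = 1*229 + 16
229 = 14*16 + 5
16 = 3*5 + 1
5 = 5*1 + 0  (stop)
So 35104/3169 = [11; 12, 1, 14, 3, 5].

[11; 12, 1, 14, 3, 5]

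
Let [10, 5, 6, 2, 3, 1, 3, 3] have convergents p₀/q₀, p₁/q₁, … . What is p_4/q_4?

2365/232

Using pₖ = aₖpₖ₋₁ + pₖ₋₂, qₖ = aₖqₖ₋₁ + qₖ₋₂ (with p₋₁=1, p₋₂=0, q₋₁=0, q₋₂=1):
  k=0: a=10, p=10, q=1
  k=1: a=5, p=51, q=5
  k=2: a=6, p=316, q=31
  k=3: a=2, p=683, q=67
  k=4: a=3, p=2365, q=232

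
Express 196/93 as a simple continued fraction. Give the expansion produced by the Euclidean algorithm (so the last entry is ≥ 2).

196 = 2×93 + 10
93 = 9×10 + 3
10 = 3×3 + 1
3 = 3×1 + 0  (stop)
So 196/93 = [2; 9, 3, 3].

[2; 9, 3, 3]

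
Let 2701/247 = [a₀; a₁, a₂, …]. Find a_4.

2701 = 10·247 + 231   →  a_0 = 10
247 = 1·231 + 16   →  a_1 = 1
231 = 14·16 + 7   →  a_2 = 14
16 = 2·7 + 2   →  a_3 = 2
7 = 3·2 + 1   →  a_4 = 3

3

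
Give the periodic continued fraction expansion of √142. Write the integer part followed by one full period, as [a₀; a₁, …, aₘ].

[11; 1, 10, 1, 22]

a₀ = ⌊√142⌋ = 11.
With m₀=0, d₀=1 and mₖ₊₁ = dₖaₖ − mₖ, dₖ₊₁ = (n − mₖ₊₁²)/dₖ, aₖ₊₁ = ⌊(a₀+mₖ₊₁)/dₖ₊₁⌋:
  k=1: m=11, d=21, a=1
  k=2: m=10, d=2, a=10
  k=3: m=10, d=21, a=1
  k=4: m=11, d=1, a=22
d=1 and a=2a₀=22 at k=4, so the next step gives (m, d) = (11, 21) again — its k=1 value — and the period has length 4.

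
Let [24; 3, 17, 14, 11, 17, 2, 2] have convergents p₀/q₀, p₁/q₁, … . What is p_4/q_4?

Using pₖ = aₖpₖ₋₁ + pₖ₋₂, qₖ = aₖqₖ₋₁ + qₖ₋₂ (with p₋₁=1, p₋₂=0, q₋₁=0, q₋₂=1):
  k=0: a=24, p=24, q=1
  k=1: a=3, p=73, q=3
  k=2: a=17, p=1265, q=52
  k=3: a=14, p=17783, q=731
  k=4: a=11, p=196878, q=8093

196878/8093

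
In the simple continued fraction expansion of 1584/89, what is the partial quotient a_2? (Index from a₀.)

1584 = 17·89 + 71   →  a_0 = 17
89 = 1·71 + 18   →  a_1 = 1
71 = 3·18 + 17   →  a_2 = 3

3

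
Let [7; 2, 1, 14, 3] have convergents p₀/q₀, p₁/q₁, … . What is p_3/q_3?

Using pₖ = aₖpₖ₋₁ + pₖ₋₂, qₖ = aₖqₖ₋₁ + qₖ₋₂ (with p₋₁=1, p₋₂=0, q₋₁=0, q₋₂=1):
  k=0: a=7, p=7, q=1
  k=1: a=2, p=15, q=2
  k=2: a=1, p=22, q=3
  k=3: a=14, p=323, q=44

323/44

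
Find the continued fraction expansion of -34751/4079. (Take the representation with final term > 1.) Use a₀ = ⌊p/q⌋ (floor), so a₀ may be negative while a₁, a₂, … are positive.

-34751 = -9*4079 + 1960
4079 = 2*1960 + 159
1960 = 12*159 + 52
159 = 3*52 + 3
52 = 17*3 + 1
3 = 3*1 + 0  (stop)
So -34751/4079 = [-9; 2, 12, 3, 17, 3].

[-9; 2, 12, 3, 17, 3]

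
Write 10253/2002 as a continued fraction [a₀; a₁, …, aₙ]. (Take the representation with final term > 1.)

10253 = 5×2002 + 243
2002 = 8×243 + 58
243 = 4×58 + 11
58 = 5×11 + 3
11 = 3×3 + 2
3 = 1×2 + 1
2 = 2×1 + 0  (stop)
So 10253/2002 = [5; 8, 4, 5, 3, 1, 2].

[5; 8, 4, 5, 3, 1, 2]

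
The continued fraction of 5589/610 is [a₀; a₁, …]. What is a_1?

5589 = 9·610 + 99   →  a_0 = 9
610 = 6·99 + 16   →  a_1 = 6

6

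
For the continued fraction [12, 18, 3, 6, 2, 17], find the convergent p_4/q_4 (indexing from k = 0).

9053/751

Using pₖ = aₖpₖ₋₁ + pₖ₋₂, qₖ = aₖqₖ₋₁ + qₖ₋₂ (with p₋₁=1, p₋₂=0, q₋₁=0, q₋₂=1):
  k=0: a=12, p=12, q=1
  k=1: a=18, p=217, q=18
  k=2: a=3, p=663, q=55
  k=3: a=6, p=4195, q=348
  k=4: a=2, p=9053, q=751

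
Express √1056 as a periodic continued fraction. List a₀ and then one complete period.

a₀ = ⌊√1056⌋ = 32.
With m₀=0, d₀=1 and mₖ₊₁ = dₖaₖ − mₖ, dₖ₊₁ = (n − mₖ₊₁²)/dₖ, aₖ₊₁ = ⌊(a₀+mₖ₊₁)/dₖ₊₁⌋:
  k=1: m=32, d=32, a=2
  k=2: m=32, d=1, a=64
d=1 and a=2a₀=64 at k=2, so the next step gives (m, d) = (32, 32) again — its k=1 value — and the period has length 2.

[32; 2, 64]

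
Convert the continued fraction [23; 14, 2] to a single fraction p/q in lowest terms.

Fold from the inside: start with 2/1.
  14 + 1/2 = 29/2
  23 + 2/29 = 669/29

669/29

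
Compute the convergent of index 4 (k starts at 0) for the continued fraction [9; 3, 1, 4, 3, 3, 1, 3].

565/61

Using pₖ = aₖpₖ₋₁ + pₖ₋₂, qₖ = aₖqₖ₋₁ + qₖ₋₂ (with p₋₁=1, p₋₂=0, q₋₁=0, q₋₂=1):
  k=0: a=9, p=9, q=1
  k=1: a=3, p=28, q=3
  k=2: a=1, p=37, q=4
  k=3: a=4, p=176, q=19
  k=4: a=3, p=565, q=61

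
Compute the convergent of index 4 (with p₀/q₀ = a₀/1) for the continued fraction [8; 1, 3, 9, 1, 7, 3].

Using pₖ = aₖpₖ₋₁ + pₖ₋₂, qₖ = aₖqₖ₋₁ + qₖ₋₂ (with p₋₁=1, p₋₂=0, q₋₁=0, q₋₂=1):
  k=0: a=8, p=8, q=1
  k=1: a=1, p=9, q=1
  k=2: a=3, p=35, q=4
  k=3: a=9, p=324, q=37
  k=4: a=1, p=359, q=41

359/41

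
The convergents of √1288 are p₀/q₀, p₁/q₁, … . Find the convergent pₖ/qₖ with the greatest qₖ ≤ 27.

√1288 = [35; 1, 7, 1, 70, …] (period length 4).
Convergents:
  p_0/q_0 = 35/1
  p_1/q_1 = 36/1
  p_2/q_2 = 287/8
  p_3/q_3 = 323/9
  p_4/q_4 = 22897/638
q_3 = 9 ≤ 27 < 638 = q_4, so the answer is 323/9.

323/9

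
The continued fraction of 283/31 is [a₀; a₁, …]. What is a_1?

7

283 = 9·31 + 4   →  a_0 = 9
31 = 7·4 + 3   →  a_1 = 7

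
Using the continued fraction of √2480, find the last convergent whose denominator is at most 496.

√2480 = [49; 1, 3, 1, 98, …] (period length 4).
Convergents:
  p_0/q_0 = 49/1
  p_1/q_1 = 50/1
  p_2/q_2 = 199/4
  p_3/q_3 = 249/5
  p_4/q_4 = 24601/494
  p_5/q_5 = 24850/499
q_4 = 494 ≤ 496 < 499 = q_5, so the answer is 24601/494.

24601/494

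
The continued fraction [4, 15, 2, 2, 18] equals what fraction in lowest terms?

Using pₖ = aₖpₖ₋₁ + pₖ₋₂ and qₖ = aₖqₖ₋₁ + qₖ₋₂:
  k=0: a=4, p=4, q=1
  k=1: a=15, p=61, q=15
  k=2: a=2, p=126, q=31
  k=3: a=2, p=313, q=77
  k=4: a=18, p=5760, q=1417

5760/1417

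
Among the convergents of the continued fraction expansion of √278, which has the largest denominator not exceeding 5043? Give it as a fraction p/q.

√278 = [16; 1, 2, 16, 2, 1, 32, …] (period length 6).
Convergents:
  p_0/q_0 = 16/1
  p_1/q_1 = 17/1
  p_2/q_2 = 50/3
  p_3/q_3 = 817/49
  p_4/q_4 = 1684/101
  p_5/q_5 = 2501/150
  p_6/q_6 = 81716/4901
  p_7/q_7 = 84217/5051
q_6 = 4901 ≤ 5043 < 5051 = q_7, so the answer is 81716/4901.

81716/4901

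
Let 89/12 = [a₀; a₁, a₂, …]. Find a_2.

89 = 7·12 + 5   →  a_0 = 7
12 = 2·5 + 2   →  a_1 = 2
5 = 2·2 + 1   →  a_2 = 2

2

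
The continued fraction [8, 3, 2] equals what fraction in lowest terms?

58/7

Using pₖ = aₖpₖ₋₁ + pₖ₋₂ and qₖ = aₖqₖ₋₁ + qₖ₋₂:
  k=0: a=8, p=8, q=1
  k=1: a=3, p=25, q=3
  k=2: a=2, p=58, q=7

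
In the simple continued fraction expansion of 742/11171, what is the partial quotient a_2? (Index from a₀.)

742 = 0·11171 + 742   →  a_0 = 0
11171 = 15·742 + 41   →  a_1 = 15
742 = 18·41 + 4   →  a_2 = 18

18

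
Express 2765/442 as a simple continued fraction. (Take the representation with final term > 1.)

[6; 3, 1, 10, 3, 3]

2765 = 6·442 + 113
442 = 3·113 + 103
113 = 1·103 + 10
103 = 10·10 + 3
10 = 3·3 + 1
3 = 3·1 + 0  (stop)
So 2765/442 = [6; 3, 1, 10, 3, 3].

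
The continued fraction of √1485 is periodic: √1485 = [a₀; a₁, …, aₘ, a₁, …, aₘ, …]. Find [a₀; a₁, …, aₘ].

[38; 1, 1, 6, 1, 1, 76]

a₀ = ⌊√1485⌋ = 38.
With m₀=0, d₀=1 and mₖ₊₁ = dₖaₖ − mₖ, dₖ₊₁ = (n − mₖ₊₁²)/dₖ, aₖ₊₁ = ⌊(a₀+mₖ₊₁)/dₖ₊₁⌋:
  k=1: m=38, d=41, a=1
  k=2: m=3, d=36, a=1
  k=3: m=33, d=11, a=6
  k=4: m=33, d=36, a=1
  k=5: m=3, d=41, a=1
  k=6: m=38, d=1, a=76
d=1 and a=2a₀=76 at k=6, so the next step gives (m, d) = (38, 41) again — its k=1 value — and the period has length 6.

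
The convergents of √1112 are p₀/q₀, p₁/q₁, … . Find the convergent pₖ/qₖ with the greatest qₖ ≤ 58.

867/26

√1112 = [33; 2, 1, 7, 1, 2, 66, …] (period length 6).
Convergents:
  p_0/q_0 = 33/1
  p_1/q_1 = 67/2
  p_2/q_2 = 100/3
  p_3/q_3 = 767/23
  p_4/q_4 = 867/26
  p_5/q_5 = 2501/75
q_4 = 26 ≤ 58 < 75 = q_5, so the answer is 867/26.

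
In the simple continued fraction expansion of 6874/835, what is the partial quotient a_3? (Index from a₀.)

3

6874 = 8·835 + 194   →  a_0 = 8
835 = 4·194 + 59   →  a_1 = 4
194 = 3·59 + 17   →  a_2 = 3
59 = 3·17 + 8   →  a_3 = 3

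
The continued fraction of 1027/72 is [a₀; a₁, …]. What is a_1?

3

1027 = 14·72 + 19   →  a_0 = 14
72 = 3·19 + 15   →  a_1 = 3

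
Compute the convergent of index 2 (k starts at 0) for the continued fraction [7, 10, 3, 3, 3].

220/31

Using pₖ = aₖpₖ₋₁ + pₖ₋₂, qₖ = aₖqₖ₋₁ + qₖ₋₂ (with p₋₁=1, p₋₂=0, q₋₁=0, q₋₂=1):
  k=0: a=7, p=7, q=1
  k=1: a=10, p=71, q=10
  k=2: a=3, p=220, q=31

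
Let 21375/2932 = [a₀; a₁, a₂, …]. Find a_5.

3

21375 = 7·2932 + 851   →  a_0 = 7
2932 = 3·851 + 379   →  a_1 = 3
851 = 2·379 + 93   →  a_2 = 2
379 = 4·93 + 7   →  a_3 = 4
93 = 13·7 + 2   →  a_4 = 13
7 = 3·2 + 1   →  a_5 = 3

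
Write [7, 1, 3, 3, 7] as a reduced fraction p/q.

738/95

Fold from the inside: start with 7/1.
  3 + 1/7 = 22/7
  3 + 7/22 = 73/22
  1 + 22/73 = 95/73
  7 + 73/95 = 738/95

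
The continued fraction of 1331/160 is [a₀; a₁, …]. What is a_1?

1331 = 8·160 + 51   →  a_0 = 8
160 = 3·51 + 7   →  a_1 = 3

3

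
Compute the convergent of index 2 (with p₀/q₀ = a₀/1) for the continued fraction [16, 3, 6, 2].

310/19

Using pₖ = aₖpₖ₋₁ + pₖ₋₂, qₖ = aₖqₖ₋₁ + qₖ₋₂ (with p₋₁=1, p₋₂=0, q₋₁=0, q₋₂=1):
  k=0: a=16, p=16, q=1
  k=1: a=3, p=49, q=3
  k=2: a=6, p=310, q=19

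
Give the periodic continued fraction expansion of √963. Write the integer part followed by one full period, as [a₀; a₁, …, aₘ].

a₀ = ⌊√963⌋ = 31.
With m₀=0, d₀=1 and mₖ₊₁ = dₖaₖ − mₖ, dₖ₊₁ = (n − mₖ₊₁²)/dₖ, aₖ₊₁ = ⌊(a₀+mₖ₊₁)/dₖ₊₁⌋:
  k=1: m=31, d=2, a=31
  k=2: m=31, d=1, a=62
d=1 and a=2a₀=62 at k=2, so the next step gives (m, d) = (31, 2) again — its k=1 value — and the period has length 2.

[31; 31, 62]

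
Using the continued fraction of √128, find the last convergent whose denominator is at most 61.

√128 = [11; 3, 5, 3, 22, …] (period length 4).
Convergents:
  p_0/q_0 = 11/1
  p_1/q_1 = 34/3
  p_2/q_2 = 181/16
  p_3/q_3 = 577/51
  p_4/q_4 = 12875/1138
q_3 = 51 ≤ 61 < 1138 = q_4, so the answer is 577/51.

577/51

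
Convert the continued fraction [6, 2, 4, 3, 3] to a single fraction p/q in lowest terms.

Using pₖ = aₖpₖ₋₁ + pₖ₋₂ and qₖ = aₖqₖ₋₁ + qₖ₋₂:
  k=0: a=6, p=6, q=1
  k=1: a=2, p=13, q=2
  k=2: a=4, p=58, q=9
  k=3: a=3, p=187, q=29
  k=4: a=3, p=619, q=96

619/96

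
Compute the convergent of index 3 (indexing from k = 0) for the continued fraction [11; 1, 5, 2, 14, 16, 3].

Using pₖ = aₖpₖ₋₁ + pₖ₋₂, qₖ = aₖqₖ₋₁ + qₖ₋₂ (with p₋₁=1, p₋₂=0, q₋₁=0, q₋₂=1):
  k=0: a=11, p=11, q=1
  k=1: a=1, p=12, q=1
  k=2: a=5, p=71, q=6
  k=3: a=2, p=154, q=13

154/13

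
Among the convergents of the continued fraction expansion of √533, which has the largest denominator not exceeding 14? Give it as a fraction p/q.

√533 = [23; 11, 1, 1, 11, 46, …] (period length 5).
Convergents:
  p_0/q_0 = 23/1
  p_1/q_1 = 254/11
  p_2/q_2 = 277/12
  p_3/q_3 = 531/23
q_2 = 12 ≤ 14 < 23 = q_3, so the answer is 277/12.

277/12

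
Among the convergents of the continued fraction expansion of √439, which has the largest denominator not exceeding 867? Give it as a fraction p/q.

18019/860

√439 = [20; 1, 19, 1, 40, …] (period length 4).
Convergents:
  p_0/q_0 = 20/1
  p_1/q_1 = 21/1
  p_2/q_2 = 419/20
  p_3/q_3 = 440/21
  p_4/q_4 = 18019/860
  p_5/q_5 = 18459/881
q_4 = 860 ≤ 867 < 881 = q_5, so the answer is 18019/860.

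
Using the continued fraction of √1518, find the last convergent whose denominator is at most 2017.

77962/2001

√1518 = [38; 1, 24, 1, 76, …] (period length 4).
Convergents:
  p_0/q_0 = 38/1
  p_1/q_1 = 39/1
  p_2/q_2 = 974/25
  p_3/q_3 = 1013/26
  p_4/q_4 = 77962/2001
  p_5/q_5 = 78975/2027
q_4 = 2001 ≤ 2017 < 2027 = q_5, so the answer is 77962/2001.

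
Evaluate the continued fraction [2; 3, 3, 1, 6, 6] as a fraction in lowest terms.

1248/541

Using pₖ = aₖpₖ₋₁ + pₖ₋₂ and qₖ = aₖqₖ₋₁ + qₖ₋₂:
  k=0: a=2, p=2, q=1
  k=1: a=3, p=7, q=3
  k=2: a=3, p=23, q=10
  k=3: a=1, p=30, q=13
  k=4: a=6, p=203, q=88
  k=5: a=6, p=1248, q=541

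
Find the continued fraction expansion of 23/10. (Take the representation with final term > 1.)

[2; 3, 3]

23 = 2*10 + 3
10 = 3*3 + 1
3 = 3*1 + 0  (stop)
So 23/10 = [2; 3, 3].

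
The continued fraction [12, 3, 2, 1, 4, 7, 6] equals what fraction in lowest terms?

Fold from the inside: start with 6/1.
  7 + 1/6 = 43/6
  4 + 6/43 = 178/43
  1 + 43/178 = 221/178
  2 + 178/221 = 620/221
  3 + 221/620 = 2081/620
  12 + 620/2081 = 25592/2081

25592/2081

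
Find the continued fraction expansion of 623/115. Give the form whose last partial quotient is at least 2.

[5; 2, 2, 1, 1, 9]

623 = 5*115 + 48
115 = 2*48 + 19
48 = 2*19 + 10
19 = 1*10 + 9
10 = 1*9 + 1
9 = 9*1 + 0  (stop)
So 623/115 = [5; 2, 2, 1, 1, 9].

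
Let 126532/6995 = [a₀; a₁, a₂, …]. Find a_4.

3

126532 = 18·6995 + 622   →  a_0 = 18
6995 = 11·622 + 153   →  a_1 = 11
622 = 4·153 + 10   →  a_2 = 4
153 = 15·10 + 3   →  a_3 = 15
10 = 3·3 + 1   →  a_4 = 3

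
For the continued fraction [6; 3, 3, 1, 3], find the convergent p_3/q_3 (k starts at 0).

82/13

Using pₖ = aₖpₖ₋₁ + pₖ₋₂, qₖ = aₖqₖ₋₁ + qₖ₋₂ (with p₋₁=1, p₋₂=0, q₋₁=0, q₋₂=1):
  k=0: a=6, p=6, q=1
  k=1: a=3, p=19, q=3
  k=2: a=3, p=63, q=10
  k=3: a=1, p=82, q=13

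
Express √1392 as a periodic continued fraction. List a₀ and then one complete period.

a₀ = ⌊√1392⌋ = 37.
With m₀=0, d₀=1 and mₖ₊₁ = dₖaₖ − mₖ, dₖ₊₁ = (n − mₖ₊₁²)/dₖ, aₖ₊₁ = ⌊(a₀+mₖ₊₁)/dₖ₊₁⌋:
  k=1: m=37, d=23, a=3
  k=2: m=32, d=16, a=4
  k=3: m=32, d=23, a=3
  k=4: m=37, d=1, a=74
d=1 and a=2a₀=74 at k=4, so the next step gives (m, d) = (37, 23) again — its k=1 value — and the period has length 4.

[37; 3, 4, 3, 74]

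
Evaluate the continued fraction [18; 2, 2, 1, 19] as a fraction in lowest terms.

Fold from the inside: start with 19/1.
  1 + 1/19 = 20/19
  2 + 19/20 = 59/20
  2 + 20/59 = 138/59
  18 + 59/138 = 2543/138

2543/138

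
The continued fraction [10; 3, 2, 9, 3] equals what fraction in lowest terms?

2109/205

Using pₖ = aₖpₖ₋₁ + pₖ₋₂ and qₖ = aₖqₖ₋₁ + qₖ₋₂:
  k=0: a=10, p=10, q=1
  k=1: a=3, p=31, q=3
  k=2: a=2, p=72, q=7
  k=3: a=9, p=679, q=66
  k=4: a=3, p=2109, q=205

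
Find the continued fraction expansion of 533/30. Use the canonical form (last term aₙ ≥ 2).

533 = 17*30 + 23
30 = 1*23 + 7
23 = 3*7 + 2
7 = 3*2 + 1
2 = 2*1 + 0  (stop)
So 533/30 = [17; 1, 3, 3, 2].

[17; 1, 3, 3, 2]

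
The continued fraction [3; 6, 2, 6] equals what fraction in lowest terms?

Using pₖ = aₖpₖ₋₁ + pₖ₋₂ and qₖ = aₖqₖ₋₁ + qₖ₋₂:
  k=0: a=3, p=3, q=1
  k=1: a=6, p=19, q=6
  k=2: a=2, p=41, q=13
  k=3: a=6, p=265, q=84

265/84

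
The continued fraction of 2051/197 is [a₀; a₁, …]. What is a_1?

2051 = 10·197 + 81   →  a_0 = 10
197 = 2·81 + 35   →  a_1 = 2

2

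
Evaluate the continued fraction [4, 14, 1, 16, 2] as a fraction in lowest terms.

Fold from the inside: start with 2/1.
  16 + 1/2 = 33/2
  1 + 2/33 = 35/33
  14 + 33/35 = 523/35
  4 + 35/523 = 2127/523

2127/523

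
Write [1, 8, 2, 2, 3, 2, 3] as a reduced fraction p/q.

Using pₖ = aₖpₖ₋₁ + pₖ₋₂ and qₖ = aₖqₖ₋₁ + qₖ₋₂:
  k=0: a=1, p=1, q=1
  k=1: a=8, p=9, q=8
  k=2: a=2, p=19, q=17
  k=3: a=2, p=47, q=42
  k=4: a=3, p=160, q=143
  k=5: a=2, p=367, q=328
  k=6: a=3, p=1261, q=1127

1261/1127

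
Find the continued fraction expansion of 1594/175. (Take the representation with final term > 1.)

1594 = 9·175 + 19
175 = 9·19 + 4
19 = 4·4 + 3
4 = 1·3 + 1
3 = 3·1 + 0  (stop)
So 1594/175 = [9; 9, 4, 1, 3].

[9; 9, 4, 1, 3]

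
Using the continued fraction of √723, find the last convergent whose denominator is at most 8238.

117127/4356

√723 = [26; 1, 7, 1, 52, …] (period length 4).
Convergents:
  p_0/q_0 = 26/1
  p_1/q_1 = 27/1
  p_2/q_2 = 215/8
  p_3/q_3 = 242/9
  p_4/q_4 = 12799/476
  p_5/q_5 = 13041/485
  p_6/q_6 = 104086/3871
  p_7/q_7 = 117127/4356
  p_8/q_8 = 6194690/230383
q_7 = 4356 ≤ 8238 < 230383 = q_8, so the answer is 117127/4356.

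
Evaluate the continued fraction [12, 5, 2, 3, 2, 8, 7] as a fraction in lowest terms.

Using pₖ = aₖpₖ₋₁ + pₖ₋₂ and qₖ = aₖqₖ₋₁ + qₖ₋₂:
  k=0: a=12, p=12, q=1
  k=1: a=5, p=61, q=5
  k=2: a=2, p=134, q=11
  k=3: a=3, p=463, q=38
  k=4: a=2, p=1060, q=87
  k=5: a=8, p=8943, q=734
  k=6: a=7, p=63661, q=5225

63661/5225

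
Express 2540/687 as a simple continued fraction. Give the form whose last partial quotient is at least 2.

[3; 1, 2, 3, 3, 3, 6]

2540 = 3*687 + 479
687 = 1*479 + 208
479 = 2*208 + 63
208 = 3*63 + 19
63 = 3*19 + 6
19 = 3*6 + 1
6 = 6*1 + 0  (stop)
So 2540/687 = [3; 1, 2, 3, 3, 3, 6].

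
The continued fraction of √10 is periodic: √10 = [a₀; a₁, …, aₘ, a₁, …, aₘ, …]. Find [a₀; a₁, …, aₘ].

a₀ = ⌊√10⌋ = 3.
With m₀=0, d₀=1 and mₖ₊₁ = dₖaₖ − mₖ, dₖ₊₁ = (n − mₖ₊₁²)/dₖ, aₖ₊₁ = ⌊(a₀+mₖ₊₁)/dₖ₊₁⌋:
  k=1: m=3, d=1, a=6
d=1 and a=2a₀=6 at k=1, so the next step gives (m, d) = (3, 1) again — its k=1 value — and the period has length 1.

[3; 6]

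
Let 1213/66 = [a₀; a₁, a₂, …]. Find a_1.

2

1213 = 18·66 + 25   →  a_0 = 18
66 = 2·25 + 16   →  a_1 = 2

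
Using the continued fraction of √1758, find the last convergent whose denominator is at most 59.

587/14

√1758 = [41; 1, 12, 1, 82, …] (period length 4).
Convergents:
  p_0/q_0 = 41/1
  p_1/q_1 = 42/1
  p_2/q_2 = 545/13
  p_3/q_3 = 587/14
  p_4/q_4 = 48679/1161
q_3 = 14 ≤ 59 < 1161 = q_4, so the answer is 587/14.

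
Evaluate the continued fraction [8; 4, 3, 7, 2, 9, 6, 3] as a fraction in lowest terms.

305612/37127

Using pₖ = aₖpₖ₋₁ + pₖ₋₂ and qₖ = aₖqₖ₋₁ + qₖ₋₂:
  k=0: a=8, p=8, q=1
  k=1: a=4, p=33, q=4
  k=2: a=3, p=107, q=13
  k=3: a=7, p=782, q=95
  k=4: a=2, p=1671, q=203
  k=5: a=9, p=15821, q=1922
  k=6: a=6, p=96597, q=11735
  k=7: a=3, p=305612, q=37127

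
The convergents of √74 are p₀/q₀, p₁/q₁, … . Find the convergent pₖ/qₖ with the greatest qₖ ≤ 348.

√74 = [8; 1, 1, 1, 1, 16, …] (period length 5).
Convergents:
  p_0/q_0 = 8/1
  p_1/q_1 = 9/1
  p_2/q_2 = 17/2
  p_3/q_3 = 26/3
  p_4/q_4 = 43/5
  p_5/q_5 = 714/83
  p_6/q_6 = 757/88
  p_7/q_7 = 1471/171
  p_8/q_8 = 2228/259
  p_9/q_9 = 3699/430
q_8 = 259 ≤ 348 < 430 = q_9, so the answer is 2228/259.

2228/259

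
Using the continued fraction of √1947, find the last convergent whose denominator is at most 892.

√1947 = [44; 8, 88, …] (period length 2).
Convergents:
  p_0/q_0 = 44/1
  p_1/q_1 = 353/8
  p_2/q_2 = 31108/705
  p_3/q_3 = 249217/5648
q_2 = 705 ≤ 892 < 5648 = q_3, so the answer is 31108/705.

31108/705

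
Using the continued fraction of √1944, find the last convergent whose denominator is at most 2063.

√1944 = [44; 11, 88, …] (period length 2).
Convergents:
  p_0/q_0 = 44/1
  p_1/q_1 = 485/11
  p_2/q_2 = 42724/969
  p_3/q_3 = 470449/10670
q_2 = 969 ≤ 2063 < 10670 = q_3, so the answer is 42724/969.

42724/969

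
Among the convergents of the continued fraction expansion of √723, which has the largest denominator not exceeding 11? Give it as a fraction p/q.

242/9

√723 = [26; 1, 7, 1, 52, …] (period length 4).
Convergents:
  p_0/q_0 = 26/1
  p_1/q_1 = 27/1
  p_2/q_2 = 215/8
  p_3/q_3 = 242/9
  p_4/q_4 = 12799/476
q_3 = 9 ≤ 11 < 476 = q_4, so the answer is 242/9.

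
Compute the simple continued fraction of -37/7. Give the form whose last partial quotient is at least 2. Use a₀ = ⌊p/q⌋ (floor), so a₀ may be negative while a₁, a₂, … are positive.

[-6; 1, 2, 2]

-37 = -6×7 + 5
7 = 1×5 + 2
5 = 2×2 + 1
2 = 2×1 + 0  (stop)
So -37/7 = [-6; 1, 2, 2].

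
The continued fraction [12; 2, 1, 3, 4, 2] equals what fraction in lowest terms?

1298/105

Fold from the inside: start with 2/1.
  4 + 1/2 = 9/2
  3 + 2/9 = 29/9
  1 + 9/29 = 38/29
  2 + 29/38 = 105/38
  12 + 38/105 = 1298/105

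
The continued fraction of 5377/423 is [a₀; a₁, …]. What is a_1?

5377 = 12·423 + 301   →  a_0 = 12
423 = 1·301 + 122   →  a_1 = 1

1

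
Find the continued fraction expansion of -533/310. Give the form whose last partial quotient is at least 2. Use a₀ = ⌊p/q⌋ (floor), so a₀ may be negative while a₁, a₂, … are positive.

[-2; 3, 1, 1, 3, 2, 5]

-533 = -2*310 + 87
310 = 3*87 + 49
87 = 1*49 + 38
49 = 1*38 + 11
38 = 3*11 + 5
11 = 2*5 + 1
5 = 5*1 + 0  (stop)
So -533/310 = [-2; 3, 1, 1, 3, 2, 5].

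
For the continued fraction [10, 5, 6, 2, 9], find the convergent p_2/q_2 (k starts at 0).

Using pₖ = aₖpₖ₋₁ + pₖ₋₂, qₖ = aₖqₖ₋₁ + qₖ₋₂ (with p₋₁=1, p₋₂=0, q₋₁=0, q₋₂=1):
  k=0: a=10, p=10, q=1
  k=1: a=5, p=51, q=5
  k=2: a=6, p=316, q=31

316/31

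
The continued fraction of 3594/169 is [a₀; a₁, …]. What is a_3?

3

3594 = 21·169 + 45   →  a_0 = 21
169 = 3·45 + 34   →  a_1 = 3
45 = 1·34 + 11   →  a_2 = 1
34 = 3·11 + 1   →  a_3 = 3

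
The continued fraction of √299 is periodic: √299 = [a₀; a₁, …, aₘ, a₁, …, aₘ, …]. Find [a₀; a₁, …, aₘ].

a₀ = ⌊√299⌋ = 17.
With m₀=0, d₀=1 and mₖ₊₁ = dₖaₖ − mₖ, dₖ₊₁ = (n − mₖ₊₁²)/dₖ, aₖ₊₁ = ⌊(a₀+mₖ₊₁)/dₖ₊₁⌋:
  k=1: m=17, d=10, a=3
  k=2: m=13, d=13, a=2
  k=3: m=13, d=10, a=3
  k=4: m=17, d=1, a=34
d=1 and a=2a₀=34 at k=4, so the next step gives (m, d) = (17, 10) again — its k=1 value — and the period has length 4.

[17; 3, 2, 3, 34]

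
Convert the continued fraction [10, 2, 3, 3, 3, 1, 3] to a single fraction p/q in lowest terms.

3892/373

Using pₖ = aₖpₖ₋₁ + pₖ₋₂ and qₖ = aₖqₖ₋₁ + qₖ₋₂:
  k=0: a=10, p=10, q=1
  k=1: a=2, p=21, q=2
  k=2: a=3, p=73, q=7
  k=3: a=3, p=240, q=23
  k=4: a=3, p=793, q=76
  k=5: a=1, p=1033, q=99
  k=6: a=3, p=3892, q=373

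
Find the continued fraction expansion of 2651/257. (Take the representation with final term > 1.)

2651 = 10*257 + 81
257 = 3*81 + 14
81 = 5*14 + 11
14 = 1*11 + 3
11 = 3*3 + 2
3 = 1*2 + 1
2 = 2*1 + 0  (stop)
So 2651/257 = [10; 3, 5, 1, 3, 1, 2].

[10; 3, 5, 1, 3, 1, 2]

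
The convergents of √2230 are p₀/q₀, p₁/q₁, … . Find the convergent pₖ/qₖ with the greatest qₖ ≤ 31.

425/9

√2230 = [47; 4, 2, 18, 2, 4, 94, …] (period length 6).
Convergents:
  p_0/q_0 = 47/1
  p_1/q_1 = 189/4
  p_2/q_2 = 425/9
  p_3/q_3 = 7839/166
q_2 = 9 ≤ 31 < 166 = q_3, so the answer is 425/9.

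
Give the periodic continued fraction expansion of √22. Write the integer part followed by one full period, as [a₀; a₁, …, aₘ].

[4; 1, 2, 4, 2, 1, 8]

a₀ = ⌊√22⌋ = 4.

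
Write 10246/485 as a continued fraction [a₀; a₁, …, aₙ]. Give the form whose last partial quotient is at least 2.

10246 = 21×485 + 61
485 = 7×61 + 58
61 = 1×58 + 3
58 = 19×3 + 1
3 = 3×1 + 0  (stop)
So 10246/485 = [21; 7, 1, 19, 3].

[21; 7, 1, 19, 3]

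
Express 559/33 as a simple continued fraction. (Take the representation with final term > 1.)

559 = 16×33 + 31
33 = 1×31 + 2
31 = 15×2 + 1
2 = 2×1 + 0  (stop)
So 559/33 = [16; 1, 15, 2].

[16; 1, 15, 2]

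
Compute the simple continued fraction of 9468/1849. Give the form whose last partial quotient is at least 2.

[5; 8, 3, 2, 3, 9]

9468 = 5·1849 + 223
1849 = 8·223 + 65
223 = 3·65 + 28
65 = 2·28 + 9
28 = 3·9 + 1
9 = 9·1 + 0  (stop)
So 9468/1849 = [5; 8, 3, 2, 3, 9].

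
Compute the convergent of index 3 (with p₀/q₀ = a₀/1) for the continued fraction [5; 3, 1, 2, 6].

Using pₖ = aₖpₖ₋₁ + pₖ₋₂, qₖ = aₖqₖ₋₁ + qₖ₋₂ (with p₋₁=1, p₋₂=0, q₋₁=0, q₋₂=1):
  k=0: a=5, p=5, q=1
  k=1: a=3, p=16, q=3
  k=2: a=1, p=21, q=4
  k=3: a=2, p=58, q=11

58/11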